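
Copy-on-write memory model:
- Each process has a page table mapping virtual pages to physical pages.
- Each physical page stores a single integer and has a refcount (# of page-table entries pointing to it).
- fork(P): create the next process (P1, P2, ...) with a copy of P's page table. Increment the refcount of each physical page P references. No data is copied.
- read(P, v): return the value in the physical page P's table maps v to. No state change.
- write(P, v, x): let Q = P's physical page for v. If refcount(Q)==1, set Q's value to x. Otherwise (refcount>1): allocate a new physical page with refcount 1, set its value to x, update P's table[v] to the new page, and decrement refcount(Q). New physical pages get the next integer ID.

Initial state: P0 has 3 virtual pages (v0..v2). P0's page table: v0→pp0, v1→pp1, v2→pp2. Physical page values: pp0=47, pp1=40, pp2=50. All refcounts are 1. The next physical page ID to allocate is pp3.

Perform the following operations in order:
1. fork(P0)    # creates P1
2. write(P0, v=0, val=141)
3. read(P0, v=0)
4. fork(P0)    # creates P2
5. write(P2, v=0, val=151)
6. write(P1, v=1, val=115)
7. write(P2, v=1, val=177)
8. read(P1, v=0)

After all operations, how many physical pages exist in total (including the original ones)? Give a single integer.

Answer: 7

Derivation:
Op 1: fork(P0) -> P1. 3 ppages; refcounts: pp0:2 pp1:2 pp2:2
Op 2: write(P0, v0, 141). refcount(pp0)=2>1 -> COPY to pp3. 4 ppages; refcounts: pp0:1 pp1:2 pp2:2 pp3:1
Op 3: read(P0, v0) -> 141. No state change.
Op 4: fork(P0) -> P2. 4 ppages; refcounts: pp0:1 pp1:3 pp2:3 pp3:2
Op 5: write(P2, v0, 151). refcount(pp3)=2>1 -> COPY to pp4. 5 ppages; refcounts: pp0:1 pp1:3 pp2:3 pp3:1 pp4:1
Op 6: write(P1, v1, 115). refcount(pp1)=3>1 -> COPY to pp5. 6 ppages; refcounts: pp0:1 pp1:2 pp2:3 pp3:1 pp4:1 pp5:1
Op 7: write(P2, v1, 177). refcount(pp1)=2>1 -> COPY to pp6. 7 ppages; refcounts: pp0:1 pp1:1 pp2:3 pp3:1 pp4:1 pp5:1 pp6:1
Op 8: read(P1, v0) -> 47. No state change.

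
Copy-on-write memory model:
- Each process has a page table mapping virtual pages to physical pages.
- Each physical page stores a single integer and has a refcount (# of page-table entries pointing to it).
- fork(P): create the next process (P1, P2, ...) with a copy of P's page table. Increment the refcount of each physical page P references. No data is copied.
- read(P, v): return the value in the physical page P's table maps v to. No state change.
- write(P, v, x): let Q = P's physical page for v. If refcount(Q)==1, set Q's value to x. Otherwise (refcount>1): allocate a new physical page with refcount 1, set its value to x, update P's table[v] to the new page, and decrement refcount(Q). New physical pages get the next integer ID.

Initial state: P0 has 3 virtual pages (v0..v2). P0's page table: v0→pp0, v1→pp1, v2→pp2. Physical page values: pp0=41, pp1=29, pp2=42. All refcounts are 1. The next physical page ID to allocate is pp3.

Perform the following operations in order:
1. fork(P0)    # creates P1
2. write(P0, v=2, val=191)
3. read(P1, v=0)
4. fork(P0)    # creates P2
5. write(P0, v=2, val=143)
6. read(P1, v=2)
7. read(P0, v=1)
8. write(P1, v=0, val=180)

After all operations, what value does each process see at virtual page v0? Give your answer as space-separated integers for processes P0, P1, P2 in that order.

Answer: 41 180 41

Derivation:
Op 1: fork(P0) -> P1. 3 ppages; refcounts: pp0:2 pp1:2 pp2:2
Op 2: write(P0, v2, 191). refcount(pp2)=2>1 -> COPY to pp3. 4 ppages; refcounts: pp0:2 pp1:2 pp2:1 pp3:1
Op 3: read(P1, v0) -> 41. No state change.
Op 4: fork(P0) -> P2. 4 ppages; refcounts: pp0:3 pp1:3 pp2:1 pp3:2
Op 5: write(P0, v2, 143). refcount(pp3)=2>1 -> COPY to pp4. 5 ppages; refcounts: pp0:3 pp1:3 pp2:1 pp3:1 pp4:1
Op 6: read(P1, v2) -> 42. No state change.
Op 7: read(P0, v1) -> 29. No state change.
Op 8: write(P1, v0, 180). refcount(pp0)=3>1 -> COPY to pp5. 6 ppages; refcounts: pp0:2 pp1:3 pp2:1 pp3:1 pp4:1 pp5:1
P0: v0 -> pp0 = 41
P1: v0 -> pp5 = 180
P2: v0 -> pp0 = 41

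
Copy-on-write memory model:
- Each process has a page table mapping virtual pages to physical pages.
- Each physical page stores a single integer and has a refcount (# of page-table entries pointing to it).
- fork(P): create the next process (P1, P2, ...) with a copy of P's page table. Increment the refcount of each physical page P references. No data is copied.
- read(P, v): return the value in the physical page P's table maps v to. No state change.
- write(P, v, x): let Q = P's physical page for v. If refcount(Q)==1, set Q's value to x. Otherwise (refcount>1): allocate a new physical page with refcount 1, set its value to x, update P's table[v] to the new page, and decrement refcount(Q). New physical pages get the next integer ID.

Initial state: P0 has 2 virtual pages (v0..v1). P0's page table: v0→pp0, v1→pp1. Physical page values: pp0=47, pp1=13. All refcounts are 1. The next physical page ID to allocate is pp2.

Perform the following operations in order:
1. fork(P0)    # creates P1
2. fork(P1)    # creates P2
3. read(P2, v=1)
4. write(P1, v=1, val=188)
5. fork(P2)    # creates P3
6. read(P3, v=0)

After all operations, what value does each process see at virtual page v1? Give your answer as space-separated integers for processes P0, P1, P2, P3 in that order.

Op 1: fork(P0) -> P1. 2 ppages; refcounts: pp0:2 pp1:2
Op 2: fork(P1) -> P2. 2 ppages; refcounts: pp0:3 pp1:3
Op 3: read(P2, v1) -> 13. No state change.
Op 4: write(P1, v1, 188). refcount(pp1)=3>1 -> COPY to pp2. 3 ppages; refcounts: pp0:3 pp1:2 pp2:1
Op 5: fork(P2) -> P3. 3 ppages; refcounts: pp0:4 pp1:3 pp2:1
Op 6: read(P3, v0) -> 47. No state change.
P0: v1 -> pp1 = 13
P1: v1 -> pp2 = 188
P2: v1 -> pp1 = 13
P3: v1 -> pp1 = 13

Answer: 13 188 13 13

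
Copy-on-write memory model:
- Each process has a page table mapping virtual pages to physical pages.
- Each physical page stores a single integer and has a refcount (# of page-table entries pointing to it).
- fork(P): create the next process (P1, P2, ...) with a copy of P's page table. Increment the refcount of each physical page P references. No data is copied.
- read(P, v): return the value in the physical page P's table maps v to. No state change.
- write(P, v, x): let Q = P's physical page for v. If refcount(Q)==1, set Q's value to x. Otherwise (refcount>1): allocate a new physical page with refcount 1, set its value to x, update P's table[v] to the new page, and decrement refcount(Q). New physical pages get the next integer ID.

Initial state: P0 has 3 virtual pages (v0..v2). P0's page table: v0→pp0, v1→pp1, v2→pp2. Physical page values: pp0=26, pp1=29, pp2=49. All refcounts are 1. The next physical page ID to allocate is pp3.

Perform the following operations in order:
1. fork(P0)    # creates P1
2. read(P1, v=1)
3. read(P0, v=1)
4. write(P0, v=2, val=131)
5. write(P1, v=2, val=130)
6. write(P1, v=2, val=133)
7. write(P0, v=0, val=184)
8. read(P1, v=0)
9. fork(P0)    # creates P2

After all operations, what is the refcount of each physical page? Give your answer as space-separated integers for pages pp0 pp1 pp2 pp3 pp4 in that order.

Op 1: fork(P0) -> P1. 3 ppages; refcounts: pp0:2 pp1:2 pp2:2
Op 2: read(P1, v1) -> 29. No state change.
Op 3: read(P0, v1) -> 29. No state change.
Op 4: write(P0, v2, 131). refcount(pp2)=2>1 -> COPY to pp3. 4 ppages; refcounts: pp0:2 pp1:2 pp2:1 pp3:1
Op 5: write(P1, v2, 130). refcount(pp2)=1 -> write in place. 4 ppages; refcounts: pp0:2 pp1:2 pp2:1 pp3:1
Op 6: write(P1, v2, 133). refcount(pp2)=1 -> write in place. 4 ppages; refcounts: pp0:2 pp1:2 pp2:1 pp3:1
Op 7: write(P0, v0, 184). refcount(pp0)=2>1 -> COPY to pp4. 5 ppages; refcounts: pp0:1 pp1:2 pp2:1 pp3:1 pp4:1
Op 8: read(P1, v0) -> 26. No state change.
Op 9: fork(P0) -> P2. 5 ppages; refcounts: pp0:1 pp1:3 pp2:1 pp3:2 pp4:2

Answer: 1 3 1 2 2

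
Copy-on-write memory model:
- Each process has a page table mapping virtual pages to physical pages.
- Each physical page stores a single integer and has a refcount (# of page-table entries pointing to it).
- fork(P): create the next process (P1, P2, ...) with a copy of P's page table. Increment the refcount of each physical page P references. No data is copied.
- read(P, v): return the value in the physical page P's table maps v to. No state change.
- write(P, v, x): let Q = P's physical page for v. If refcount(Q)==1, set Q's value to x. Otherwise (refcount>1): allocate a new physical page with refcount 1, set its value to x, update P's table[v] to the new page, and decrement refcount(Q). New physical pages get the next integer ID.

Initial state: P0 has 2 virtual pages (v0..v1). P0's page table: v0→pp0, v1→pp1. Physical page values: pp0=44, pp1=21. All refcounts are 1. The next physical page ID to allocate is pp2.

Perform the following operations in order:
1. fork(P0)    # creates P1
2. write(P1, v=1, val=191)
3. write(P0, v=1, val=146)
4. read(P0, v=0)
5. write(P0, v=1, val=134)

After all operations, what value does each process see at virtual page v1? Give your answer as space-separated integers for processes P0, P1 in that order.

Answer: 134 191

Derivation:
Op 1: fork(P0) -> P1. 2 ppages; refcounts: pp0:2 pp1:2
Op 2: write(P1, v1, 191). refcount(pp1)=2>1 -> COPY to pp2. 3 ppages; refcounts: pp0:2 pp1:1 pp2:1
Op 3: write(P0, v1, 146). refcount(pp1)=1 -> write in place. 3 ppages; refcounts: pp0:2 pp1:1 pp2:1
Op 4: read(P0, v0) -> 44. No state change.
Op 5: write(P0, v1, 134). refcount(pp1)=1 -> write in place. 3 ppages; refcounts: pp0:2 pp1:1 pp2:1
P0: v1 -> pp1 = 134
P1: v1 -> pp2 = 191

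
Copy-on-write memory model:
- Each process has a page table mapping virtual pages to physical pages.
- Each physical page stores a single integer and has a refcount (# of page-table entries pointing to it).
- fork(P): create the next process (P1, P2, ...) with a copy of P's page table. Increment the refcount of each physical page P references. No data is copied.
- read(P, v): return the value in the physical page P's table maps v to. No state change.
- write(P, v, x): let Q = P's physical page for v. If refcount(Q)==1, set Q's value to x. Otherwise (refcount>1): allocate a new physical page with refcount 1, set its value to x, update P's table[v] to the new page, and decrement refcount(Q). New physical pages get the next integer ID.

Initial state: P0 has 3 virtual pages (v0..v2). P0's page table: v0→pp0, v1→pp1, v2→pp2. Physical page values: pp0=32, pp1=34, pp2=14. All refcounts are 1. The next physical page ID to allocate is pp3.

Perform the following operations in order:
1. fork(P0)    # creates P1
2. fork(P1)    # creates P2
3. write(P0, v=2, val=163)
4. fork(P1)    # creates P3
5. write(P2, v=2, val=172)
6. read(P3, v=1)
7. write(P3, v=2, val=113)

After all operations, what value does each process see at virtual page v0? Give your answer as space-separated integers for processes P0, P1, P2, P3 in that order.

Op 1: fork(P0) -> P1. 3 ppages; refcounts: pp0:2 pp1:2 pp2:2
Op 2: fork(P1) -> P2. 3 ppages; refcounts: pp0:3 pp1:3 pp2:3
Op 3: write(P0, v2, 163). refcount(pp2)=3>1 -> COPY to pp3. 4 ppages; refcounts: pp0:3 pp1:3 pp2:2 pp3:1
Op 4: fork(P1) -> P3. 4 ppages; refcounts: pp0:4 pp1:4 pp2:3 pp3:1
Op 5: write(P2, v2, 172). refcount(pp2)=3>1 -> COPY to pp4. 5 ppages; refcounts: pp0:4 pp1:4 pp2:2 pp3:1 pp4:1
Op 6: read(P3, v1) -> 34. No state change.
Op 7: write(P3, v2, 113). refcount(pp2)=2>1 -> COPY to pp5. 6 ppages; refcounts: pp0:4 pp1:4 pp2:1 pp3:1 pp4:1 pp5:1
P0: v0 -> pp0 = 32
P1: v0 -> pp0 = 32
P2: v0 -> pp0 = 32
P3: v0 -> pp0 = 32

Answer: 32 32 32 32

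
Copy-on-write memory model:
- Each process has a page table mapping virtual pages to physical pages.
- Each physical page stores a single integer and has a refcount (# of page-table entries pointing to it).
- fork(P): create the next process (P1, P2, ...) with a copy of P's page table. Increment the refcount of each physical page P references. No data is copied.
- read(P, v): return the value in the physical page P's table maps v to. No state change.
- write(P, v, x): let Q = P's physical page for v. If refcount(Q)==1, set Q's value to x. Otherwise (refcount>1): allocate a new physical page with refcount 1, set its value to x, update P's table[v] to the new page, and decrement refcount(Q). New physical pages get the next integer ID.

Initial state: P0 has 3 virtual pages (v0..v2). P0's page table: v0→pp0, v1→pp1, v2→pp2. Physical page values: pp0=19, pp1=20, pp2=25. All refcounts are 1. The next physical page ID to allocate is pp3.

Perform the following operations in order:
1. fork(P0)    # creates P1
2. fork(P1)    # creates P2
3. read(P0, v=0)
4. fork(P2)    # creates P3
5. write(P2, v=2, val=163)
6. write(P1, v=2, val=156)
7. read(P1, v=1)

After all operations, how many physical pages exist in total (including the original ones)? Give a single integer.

Answer: 5

Derivation:
Op 1: fork(P0) -> P1. 3 ppages; refcounts: pp0:2 pp1:2 pp2:2
Op 2: fork(P1) -> P2. 3 ppages; refcounts: pp0:3 pp1:3 pp2:3
Op 3: read(P0, v0) -> 19. No state change.
Op 4: fork(P2) -> P3. 3 ppages; refcounts: pp0:4 pp1:4 pp2:4
Op 5: write(P2, v2, 163). refcount(pp2)=4>1 -> COPY to pp3. 4 ppages; refcounts: pp0:4 pp1:4 pp2:3 pp3:1
Op 6: write(P1, v2, 156). refcount(pp2)=3>1 -> COPY to pp4. 5 ppages; refcounts: pp0:4 pp1:4 pp2:2 pp3:1 pp4:1
Op 7: read(P1, v1) -> 20. No state change.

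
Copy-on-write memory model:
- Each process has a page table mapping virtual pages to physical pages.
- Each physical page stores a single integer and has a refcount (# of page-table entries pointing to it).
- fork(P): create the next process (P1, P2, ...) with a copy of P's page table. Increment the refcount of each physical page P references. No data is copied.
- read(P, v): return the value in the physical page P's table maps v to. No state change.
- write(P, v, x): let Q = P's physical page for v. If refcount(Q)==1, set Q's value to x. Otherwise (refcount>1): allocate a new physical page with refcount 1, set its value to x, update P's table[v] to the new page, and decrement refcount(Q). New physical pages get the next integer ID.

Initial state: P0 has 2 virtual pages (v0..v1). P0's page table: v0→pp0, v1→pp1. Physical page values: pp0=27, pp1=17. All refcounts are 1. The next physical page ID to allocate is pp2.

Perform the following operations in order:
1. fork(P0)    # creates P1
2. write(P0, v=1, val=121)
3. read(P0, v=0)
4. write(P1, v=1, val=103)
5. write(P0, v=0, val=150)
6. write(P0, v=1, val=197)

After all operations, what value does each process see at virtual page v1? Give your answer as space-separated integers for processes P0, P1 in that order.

Op 1: fork(P0) -> P1. 2 ppages; refcounts: pp0:2 pp1:2
Op 2: write(P0, v1, 121). refcount(pp1)=2>1 -> COPY to pp2. 3 ppages; refcounts: pp0:2 pp1:1 pp2:1
Op 3: read(P0, v0) -> 27. No state change.
Op 4: write(P1, v1, 103). refcount(pp1)=1 -> write in place. 3 ppages; refcounts: pp0:2 pp1:1 pp2:1
Op 5: write(P0, v0, 150). refcount(pp0)=2>1 -> COPY to pp3. 4 ppages; refcounts: pp0:1 pp1:1 pp2:1 pp3:1
Op 6: write(P0, v1, 197). refcount(pp2)=1 -> write in place. 4 ppages; refcounts: pp0:1 pp1:1 pp2:1 pp3:1
P0: v1 -> pp2 = 197
P1: v1 -> pp1 = 103

Answer: 197 103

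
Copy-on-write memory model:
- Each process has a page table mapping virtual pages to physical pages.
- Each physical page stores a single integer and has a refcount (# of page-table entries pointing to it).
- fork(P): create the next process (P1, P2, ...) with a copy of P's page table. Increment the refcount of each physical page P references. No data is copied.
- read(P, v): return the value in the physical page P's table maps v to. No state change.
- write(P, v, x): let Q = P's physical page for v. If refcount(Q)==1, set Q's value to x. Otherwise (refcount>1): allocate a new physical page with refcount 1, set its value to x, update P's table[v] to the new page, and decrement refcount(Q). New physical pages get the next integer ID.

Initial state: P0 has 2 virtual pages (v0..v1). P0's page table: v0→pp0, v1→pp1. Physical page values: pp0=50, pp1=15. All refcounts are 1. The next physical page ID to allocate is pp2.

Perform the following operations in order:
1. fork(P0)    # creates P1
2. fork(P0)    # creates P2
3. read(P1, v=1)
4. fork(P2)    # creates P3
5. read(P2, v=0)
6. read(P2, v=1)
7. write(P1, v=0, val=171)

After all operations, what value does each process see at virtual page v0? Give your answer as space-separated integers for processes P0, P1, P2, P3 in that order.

Answer: 50 171 50 50

Derivation:
Op 1: fork(P0) -> P1. 2 ppages; refcounts: pp0:2 pp1:2
Op 2: fork(P0) -> P2. 2 ppages; refcounts: pp0:3 pp1:3
Op 3: read(P1, v1) -> 15. No state change.
Op 4: fork(P2) -> P3. 2 ppages; refcounts: pp0:4 pp1:4
Op 5: read(P2, v0) -> 50. No state change.
Op 6: read(P2, v1) -> 15. No state change.
Op 7: write(P1, v0, 171). refcount(pp0)=4>1 -> COPY to pp2. 3 ppages; refcounts: pp0:3 pp1:4 pp2:1
P0: v0 -> pp0 = 50
P1: v0 -> pp2 = 171
P2: v0 -> pp0 = 50
P3: v0 -> pp0 = 50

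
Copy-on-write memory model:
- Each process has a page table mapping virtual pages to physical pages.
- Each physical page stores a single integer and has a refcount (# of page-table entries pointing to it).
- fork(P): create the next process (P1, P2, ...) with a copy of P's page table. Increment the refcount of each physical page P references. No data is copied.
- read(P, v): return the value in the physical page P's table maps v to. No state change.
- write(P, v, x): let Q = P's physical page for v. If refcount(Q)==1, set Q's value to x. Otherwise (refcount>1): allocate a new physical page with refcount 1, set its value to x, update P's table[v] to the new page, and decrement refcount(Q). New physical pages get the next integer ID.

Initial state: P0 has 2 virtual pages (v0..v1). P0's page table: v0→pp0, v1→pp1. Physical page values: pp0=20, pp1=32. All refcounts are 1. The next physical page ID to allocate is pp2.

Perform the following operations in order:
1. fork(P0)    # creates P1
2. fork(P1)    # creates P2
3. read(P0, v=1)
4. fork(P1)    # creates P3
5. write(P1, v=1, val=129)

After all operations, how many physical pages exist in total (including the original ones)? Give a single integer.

Answer: 3

Derivation:
Op 1: fork(P0) -> P1. 2 ppages; refcounts: pp0:2 pp1:2
Op 2: fork(P1) -> P2. 2 ppages; refcounts: pp0:3 pp1:3
Op 3: read(P0, v1) -> 32. No state change.
Op 4: fork(P1) -> P3. 2 ppages; refcounts: pp0:4 pp1:4
Op 5: write(P1, v1, 129). refcount(pp1)=4>1 -> COPY to pp2. 3 ppages; refcounts: pp0:4 pp1:3 pp2:1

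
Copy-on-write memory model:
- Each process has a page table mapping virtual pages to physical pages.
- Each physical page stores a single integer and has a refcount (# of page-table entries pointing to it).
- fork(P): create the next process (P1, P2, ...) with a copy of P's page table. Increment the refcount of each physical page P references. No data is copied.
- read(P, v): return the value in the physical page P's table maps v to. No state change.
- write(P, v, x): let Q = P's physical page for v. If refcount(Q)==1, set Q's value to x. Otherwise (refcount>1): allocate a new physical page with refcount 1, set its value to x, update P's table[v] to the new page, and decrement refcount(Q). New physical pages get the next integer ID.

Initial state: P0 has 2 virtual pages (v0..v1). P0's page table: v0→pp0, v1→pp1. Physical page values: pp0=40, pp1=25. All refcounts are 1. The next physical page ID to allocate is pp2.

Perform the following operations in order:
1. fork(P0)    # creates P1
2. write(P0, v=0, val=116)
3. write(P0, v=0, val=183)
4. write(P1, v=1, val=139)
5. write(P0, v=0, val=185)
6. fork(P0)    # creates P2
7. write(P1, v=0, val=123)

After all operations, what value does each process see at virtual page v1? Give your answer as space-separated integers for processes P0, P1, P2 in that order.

Op 1: fork(P0) -> P1. 2 ppages; refcounts: pp0:2 pp1:2
Op 2: write(P0, v0, 116). refcount(pp0)=2>1 -> COPY to pp2. 3 ppages; refcounts: pp0:1 pp1:2 pp2:1
Op 3: write(P0, v0, 183). refcount(pp2)=1 -> write in place. 3 ppages; refcounts: pp0:1 pp1:2 pp2:1
Op 4: write(P1, v1, 139). refcount(pp1)=2>1 -> COPY to pp3. 4 ppages; refcounts: pp0:1 pp1:1 pp2:1 pp3:1
Op 5: write(P0, v0, 185). refcount(pp2)=1 -> write in place. 4 ppages; refcounts: pp0:1 pp1:1 pp2:1 pp3:1
Op 6: fork(P0) -> P2. 4 ppages; refcounts: pp0:1 pp1:2 pp2:2 pp3:1
Op 7: write(P1, v0, 123). refcount(pp0)=1 -> write in place. 4 ppages; refcounts: pp0:1 pp1:2 pp2:2 pp3:1
P0: v1 -> pp1 = 25
P1: v1 -> pp3 = 139
P2: v1 -> pp1 = 25

Answer: 25 139 25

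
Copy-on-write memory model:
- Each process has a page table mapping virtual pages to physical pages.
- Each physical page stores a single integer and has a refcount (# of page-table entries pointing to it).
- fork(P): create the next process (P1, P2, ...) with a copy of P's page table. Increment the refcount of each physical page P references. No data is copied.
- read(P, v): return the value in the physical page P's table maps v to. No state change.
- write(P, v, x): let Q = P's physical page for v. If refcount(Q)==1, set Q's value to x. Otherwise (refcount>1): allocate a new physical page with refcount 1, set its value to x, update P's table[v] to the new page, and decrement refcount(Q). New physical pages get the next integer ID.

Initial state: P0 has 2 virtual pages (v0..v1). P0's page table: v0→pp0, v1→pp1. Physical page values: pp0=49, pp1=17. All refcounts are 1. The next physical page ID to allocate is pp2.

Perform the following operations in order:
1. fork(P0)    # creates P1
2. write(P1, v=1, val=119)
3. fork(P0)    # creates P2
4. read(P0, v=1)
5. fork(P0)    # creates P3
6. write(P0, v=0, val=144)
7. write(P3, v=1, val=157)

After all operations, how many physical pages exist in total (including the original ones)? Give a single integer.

Op 1: fork(P0) -> P1. 2 ppages; refcounts: pp0:2 pp1:2
Op 2: write(P1, v1, 119). refcount(pp1)=2>1 -> COPY to pp2. 3 ppages; refcounts: pp0:2 pp1:1 pp2:1
Op 3: fork(P0) -> P2. 3 ppages; refcounts: pp0:3 pp1:2 pp2:1
Op 4: read(P0, v1) -> 17. No state change.
Op 5: fork(P0) -> P3. 3 ppages; refcounts: pp0:4 pp1:3 pp2:1
Op 6: write(P0, v0, 144). refcount(pp0)=4>1 -> COPY to pp3. 4 ppages; refcounts: pp0:3 pp1:3 pp2:1 pp3:1
Op 7: write(P3, v1, 157). refcount(pp1)=3>1 -> COPY to pp4. 5 ppages; refcounts: pp0:3 pp1:2 pp2:1 pp3:1 pp4:1

Answer: 5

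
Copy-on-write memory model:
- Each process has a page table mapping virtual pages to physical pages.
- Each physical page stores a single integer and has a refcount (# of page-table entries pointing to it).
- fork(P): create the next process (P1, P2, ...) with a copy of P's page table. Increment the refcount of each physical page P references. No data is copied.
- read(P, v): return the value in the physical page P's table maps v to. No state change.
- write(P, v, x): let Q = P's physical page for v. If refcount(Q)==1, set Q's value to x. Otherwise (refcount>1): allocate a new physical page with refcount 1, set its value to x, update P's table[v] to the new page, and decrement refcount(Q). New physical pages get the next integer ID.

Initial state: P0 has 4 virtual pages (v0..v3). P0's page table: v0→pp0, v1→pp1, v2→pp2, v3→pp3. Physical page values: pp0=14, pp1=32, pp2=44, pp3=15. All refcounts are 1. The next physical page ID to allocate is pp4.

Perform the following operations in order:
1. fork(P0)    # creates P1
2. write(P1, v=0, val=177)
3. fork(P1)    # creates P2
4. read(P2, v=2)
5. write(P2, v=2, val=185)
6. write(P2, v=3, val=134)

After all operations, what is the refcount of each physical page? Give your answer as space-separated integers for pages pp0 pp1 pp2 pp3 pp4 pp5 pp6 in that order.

Answer: 1 3 2 2 2 1 1

Derivation:
Op 1: fork(P0) -> P1. 4 ppages; refcounts: pp0:2 pp1:2 pp2:2 pp3:2
Op 2: write(P1, v0, 177). refcount(pp0)=2>1 -> COPY to pp4. 5 ppages; refcounts: pp0:1 pp1:2 pp2:2 pp3:2 pp4:1
Op 3: fork(P1) -> P2. 5 ppages; refcounts: pp0:1 pp1:3 pp2:3 pp3:3 pp4:2
Op 4: read(P2, v2) -> 44. No state change.
Op 5: write(P2, v2, 185). refcount(pp2)=3>1 -> COPY to pp5. 6 ppages; refcounts: pp0:1 pp1:3 pp2:2 pp3:3 pp4:2 pp5:1
Op 6: write(P2, v3, 134). refcount(pp3)=3>1 -> COPY to pp6. 7 ppages; refcounts: pp0:1 pp1:3 pp2:2 pp3:2 pp4:2 pp5:1 pp6:1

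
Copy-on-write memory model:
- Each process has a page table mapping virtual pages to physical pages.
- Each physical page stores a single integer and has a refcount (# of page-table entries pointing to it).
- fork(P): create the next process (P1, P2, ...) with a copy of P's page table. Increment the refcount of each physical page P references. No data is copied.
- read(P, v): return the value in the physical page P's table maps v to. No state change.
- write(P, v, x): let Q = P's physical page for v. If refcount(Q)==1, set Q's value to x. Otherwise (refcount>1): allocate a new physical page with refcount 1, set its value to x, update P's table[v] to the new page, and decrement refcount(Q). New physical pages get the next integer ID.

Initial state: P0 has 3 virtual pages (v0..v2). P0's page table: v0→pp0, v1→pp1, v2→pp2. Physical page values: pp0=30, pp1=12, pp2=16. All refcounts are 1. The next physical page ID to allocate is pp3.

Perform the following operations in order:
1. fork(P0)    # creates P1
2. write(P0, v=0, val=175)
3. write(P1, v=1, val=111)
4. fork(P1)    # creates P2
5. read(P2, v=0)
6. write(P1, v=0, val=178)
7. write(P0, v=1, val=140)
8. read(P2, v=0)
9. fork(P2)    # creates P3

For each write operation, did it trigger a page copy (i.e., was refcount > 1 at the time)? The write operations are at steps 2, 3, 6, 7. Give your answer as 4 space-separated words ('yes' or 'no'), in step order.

Op 1: fork(P0) -> P1. 3 ppages; refcounts: pp0:2 pp1:2 pp2:2
Op 2: write(P0, v0, 175). refcount(pp0)=2>1 -> COPY to pp3. 4 ppages; refcounts: pp0:1 pp1:2 pp2:2 pp3:1
Op 3: write(P1, v1, 111). refcount(pp1)=2>1 -> COPY to pp4. 5 ppages; refcounts: pp0:1 pp1:1 pp2:2 pp3:1 pp4:1
Op 4: fork(P1) -> P2. 5 ppages; refcounts: pp0:2 pp1:1 pp2:3 pp3:1 pp4:2
Op 5: read(P2, v0) -> 30. No state change.
Op 6: write(P1, v0, 178). refcount(pp0)=2>1 -> COPY to pp5. 6 ppages; refcounts: pp0:1 pp1:1 pp2:3 pp3:1 pp4:2 pp5:1
Op 7: write(P0, v1, 140). refcount(pp1)=1 -> write in place. 6 ppages; refcounts: pp0:1 pp1:1 pp2:3 pp3:1 pp4:2 pp5:1
Op 8: read(P2, v0) -> 30. No state change.
Op 9: fork(P2) -> P3. 6 ppages; refcounts: pp0:2 pp1:1 pp2:4 pp3:1 pp4:3 pp5:1

yes yes yes no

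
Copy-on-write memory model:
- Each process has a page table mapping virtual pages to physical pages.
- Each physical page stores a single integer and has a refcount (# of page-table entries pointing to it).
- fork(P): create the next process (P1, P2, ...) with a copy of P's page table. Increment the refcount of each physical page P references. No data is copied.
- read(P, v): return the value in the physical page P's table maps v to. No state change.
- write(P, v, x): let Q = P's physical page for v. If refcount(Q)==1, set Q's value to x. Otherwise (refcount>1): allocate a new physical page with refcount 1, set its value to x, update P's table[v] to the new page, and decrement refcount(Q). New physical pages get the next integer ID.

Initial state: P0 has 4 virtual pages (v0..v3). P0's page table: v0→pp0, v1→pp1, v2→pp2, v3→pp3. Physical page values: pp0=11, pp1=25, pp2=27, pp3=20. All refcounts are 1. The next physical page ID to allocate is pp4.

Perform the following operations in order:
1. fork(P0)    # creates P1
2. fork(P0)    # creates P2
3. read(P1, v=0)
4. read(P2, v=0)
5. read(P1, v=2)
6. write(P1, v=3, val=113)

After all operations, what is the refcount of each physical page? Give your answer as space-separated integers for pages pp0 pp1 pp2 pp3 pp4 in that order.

Answer: 3 3 3 2 1

Derivation:
Op 1: fork(P0) -> P1. 4 ppages; refcounts: pp0:2 pp1:2 pp2:2 pp3:2
Op 2: fork(P0) -> P2. 4 ppages; refcounts: pp0:3 pp1:3 pp2:3 pp3:3
Op 3: read(P1, v0) -> 11. No state change.
Op 4: read(P2, v0) -> 11. No state change.
Op 5: read(P1, v2) -> 27. No state change.
Op 6: write(P1, v3, 113). refcount(pp3)=3>1 -> COPY to pp4. 5 ppages; refcounts: pp0:3 pp1:3 pp2:3 pp3:2 pp4:1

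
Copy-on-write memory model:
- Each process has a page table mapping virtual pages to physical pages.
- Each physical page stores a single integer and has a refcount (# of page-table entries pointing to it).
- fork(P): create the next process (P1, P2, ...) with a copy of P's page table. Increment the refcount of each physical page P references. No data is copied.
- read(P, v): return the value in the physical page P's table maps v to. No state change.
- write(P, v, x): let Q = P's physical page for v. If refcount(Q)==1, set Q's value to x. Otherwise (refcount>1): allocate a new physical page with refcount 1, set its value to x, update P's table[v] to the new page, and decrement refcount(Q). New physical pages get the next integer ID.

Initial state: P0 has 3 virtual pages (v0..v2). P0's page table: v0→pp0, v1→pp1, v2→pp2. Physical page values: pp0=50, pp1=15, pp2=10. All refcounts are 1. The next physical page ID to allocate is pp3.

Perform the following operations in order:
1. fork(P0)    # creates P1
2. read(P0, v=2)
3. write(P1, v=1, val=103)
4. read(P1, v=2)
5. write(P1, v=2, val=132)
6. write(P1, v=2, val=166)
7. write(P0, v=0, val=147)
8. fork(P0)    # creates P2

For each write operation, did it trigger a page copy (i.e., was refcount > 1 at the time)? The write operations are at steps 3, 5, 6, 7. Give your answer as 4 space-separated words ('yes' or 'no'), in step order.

Op 1: fork(P0) -> P1. 3 ppages; refcounts: pp0:2 pp1:2 pp2:2
Op 2: read(P0, v2) -> 10. No state change.
Op 3: write(P1, v1, 103). refcount(pp1)=2>1 -> COPY to pp3. 4 ppages; refcounts: pp0:2 pp1:1 pp2:2 pp3:1
Op 4: read(P1, v2) -> 10. No state change.
Op 5: write(P1, v2, 132). refcount(pp2)=2>1 -> COPY to pp4. 5 ppages; refcounts: pp0:2 pp1:1 pp2:1 pp3:1 pp4:1
Op 6: write(P1, v2, 166). refcount(pp4)=1 -> write in place. 5 ppages; refcounts: pp0:2 pp1:1 pp2:1 pp3:1 pp4:1
Op 7: write(P0, v0, 147). refcount(pp0)=2>1 -> COPY to pp5. 6 ppages; refcounts: pp0:1 pp1:1 pp2:1 pp3:1 pp4:1 pp5:1
Op 8: fork(P0) -> P2. 6 ppages; refcounts: pp0:1 pp1:2 pp2:2 pp3:1 pp4:1 pp5:2

yes yes no yes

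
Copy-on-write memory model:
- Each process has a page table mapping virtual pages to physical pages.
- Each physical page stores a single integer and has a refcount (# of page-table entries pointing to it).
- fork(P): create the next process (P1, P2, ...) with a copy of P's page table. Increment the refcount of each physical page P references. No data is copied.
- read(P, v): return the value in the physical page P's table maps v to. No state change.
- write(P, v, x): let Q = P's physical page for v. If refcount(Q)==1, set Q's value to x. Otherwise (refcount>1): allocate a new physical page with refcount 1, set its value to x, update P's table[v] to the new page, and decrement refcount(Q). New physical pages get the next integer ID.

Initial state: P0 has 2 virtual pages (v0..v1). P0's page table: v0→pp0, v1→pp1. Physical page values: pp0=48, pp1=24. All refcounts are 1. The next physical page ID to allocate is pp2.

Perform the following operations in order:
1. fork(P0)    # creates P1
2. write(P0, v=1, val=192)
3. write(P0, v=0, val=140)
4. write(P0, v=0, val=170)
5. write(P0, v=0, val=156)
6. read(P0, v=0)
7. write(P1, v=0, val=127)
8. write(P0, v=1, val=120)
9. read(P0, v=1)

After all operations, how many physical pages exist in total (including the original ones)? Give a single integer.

Op 1: fork(P0) -> P1. 2 ppages; refcounts: pp0:2 pp1:2
Op 2: write(P0, v1, 192). refcount(pp1)=2>1 -> COPY to pp2. 3 ppages; refcounts: pp0:2 pp1:1 pp2:1
Op 3: write(P0, v0, 140). refcount(pp0)=2>1 -> COPY to pp3. 4 ppages; refcounts: pp0:1 pp1:1 pp2:1 pp3:1
Op 4: write(P0, v0, 170). refcount(pp3)=1 -> write in place. 4 ppages; refcounts: pp0:1 pp1:1 pp2:1 pp3:1
Op 5: write(P0, v0, 156). refcount(pp3)=1 -> write in place. 4 ppages; refcounts: pp0:1 pp1:1 pp2:1 pp3:1
Op 6: read(P0, v0) -> 156. No state change.
Op 7: write(P1, v0, 127). refcount(pp0)=1 -> write in place. 4 ppages; refcounts: pp0:1 pp1:1 pp2:1 pp3:1
Op 8: write(P0, v1, 120). refcount(pp2)=1 -> write in place. 4 ppages; refcounts: pp0:1 pp1:1 pp2:1 pp3:1
Op 9: read(P0, v1) -> 120. No state change.

Answer: 4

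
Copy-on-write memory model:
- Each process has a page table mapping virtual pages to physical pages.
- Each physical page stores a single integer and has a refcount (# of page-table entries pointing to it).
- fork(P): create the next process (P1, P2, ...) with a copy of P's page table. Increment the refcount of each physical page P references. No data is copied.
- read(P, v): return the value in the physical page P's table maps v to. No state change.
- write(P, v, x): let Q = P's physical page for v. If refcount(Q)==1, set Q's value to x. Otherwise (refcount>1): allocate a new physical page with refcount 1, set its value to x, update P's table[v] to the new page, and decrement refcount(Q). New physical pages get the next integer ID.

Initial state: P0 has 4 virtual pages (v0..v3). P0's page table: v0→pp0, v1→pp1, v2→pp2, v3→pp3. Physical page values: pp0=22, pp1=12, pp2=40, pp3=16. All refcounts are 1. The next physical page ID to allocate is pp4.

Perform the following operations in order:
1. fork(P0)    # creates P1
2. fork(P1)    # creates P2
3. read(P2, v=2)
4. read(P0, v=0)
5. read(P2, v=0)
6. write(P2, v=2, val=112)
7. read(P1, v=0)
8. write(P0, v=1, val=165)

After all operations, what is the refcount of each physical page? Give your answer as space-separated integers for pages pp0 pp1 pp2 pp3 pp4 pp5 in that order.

Answer: 3 2 2 3 1 1

Derivation:
Op 1: fork(P0) -> P1. 4 ppages; refcounts: pp0:2 pp1:2 pp2:2 pp3:2
Op 2: fork(P1) -> P2. 4 ppages; refcounts: pp0:3 pp1:3 pp2:3 pp3:3
Op 3: read(P2, v2) -> 40. No state change.
Op 4: read(P0, v0) -> 22. No state change.
Op 5: read(P2, v0) -> 22. No state change.
Op 6: write(P2, v2, 112). refcount(pp2)=3>1 -> COPY to pp4. 5 ppages; refcounts: pp0:3 pp1:3 pp2:2 pp3:3 pp4:1
Op 7: read(P1, v0) -> 22. No state change.
Op 8: write(P0, v1, 165). refcount(pp1)=3>1 -> COPY to pp5. 6 ppages; refcounts: pp0:3 pp1:2 pp2:2 pp3:3 pp4:1 pp5:1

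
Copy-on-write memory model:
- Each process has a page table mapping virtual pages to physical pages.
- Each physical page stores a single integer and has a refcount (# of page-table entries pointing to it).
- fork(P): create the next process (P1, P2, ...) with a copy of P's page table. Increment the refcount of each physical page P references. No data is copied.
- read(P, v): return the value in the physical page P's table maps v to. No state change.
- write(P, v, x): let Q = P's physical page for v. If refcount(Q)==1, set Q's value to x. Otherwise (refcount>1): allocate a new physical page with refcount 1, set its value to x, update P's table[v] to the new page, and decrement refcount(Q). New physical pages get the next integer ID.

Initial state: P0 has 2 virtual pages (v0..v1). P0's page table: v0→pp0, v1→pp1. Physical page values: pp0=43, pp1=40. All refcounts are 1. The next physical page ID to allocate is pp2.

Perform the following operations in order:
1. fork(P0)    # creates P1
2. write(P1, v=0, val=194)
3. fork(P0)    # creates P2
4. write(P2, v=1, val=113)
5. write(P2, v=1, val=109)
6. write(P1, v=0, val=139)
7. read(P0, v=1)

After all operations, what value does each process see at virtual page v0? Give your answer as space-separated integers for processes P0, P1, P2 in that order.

Answer: 43 139 43

Derivation:
Op 1: fork(P0) -> P1. 2 ppages; refcounts: pp0:2 pp1:2
Op 2: write(P1, v0, 194). refcount(pp0)=2>1 -> COPY to pp2. 3 ppages; refcounts: pp0:1 pp1:2 pp2:1
Op 3: fork(P0) -> P2. 3 ppages; refcounts: pp0:2 pp1:3 pp2:1
Op 4: write(P2, v1, 113). refcount(pp1)=3>1 -> COPY to pp3. 4 ppages; refcounts: pp0:2 pp1:2 pp2:1 pp3:1
Op 5: write(P2, v1, 109). refcount(pp3)=1 -> write in place. 4 ppages; refcounts: pp0:2 pp1:2 pp2:1 pp3:1
Op 6: write(P1, v0, 139). refcount(pp2)=1 -> write in place. 4 ppages; refcounts: pp0:2 pp1:2 pp2:1 pp3:1
Op 7: read(P0, v1) -> 40. No state change.
P0: v0 -> pp0 = 43
P1: v0 -> pp2 = 139
P2: v0 -> pp0 = 43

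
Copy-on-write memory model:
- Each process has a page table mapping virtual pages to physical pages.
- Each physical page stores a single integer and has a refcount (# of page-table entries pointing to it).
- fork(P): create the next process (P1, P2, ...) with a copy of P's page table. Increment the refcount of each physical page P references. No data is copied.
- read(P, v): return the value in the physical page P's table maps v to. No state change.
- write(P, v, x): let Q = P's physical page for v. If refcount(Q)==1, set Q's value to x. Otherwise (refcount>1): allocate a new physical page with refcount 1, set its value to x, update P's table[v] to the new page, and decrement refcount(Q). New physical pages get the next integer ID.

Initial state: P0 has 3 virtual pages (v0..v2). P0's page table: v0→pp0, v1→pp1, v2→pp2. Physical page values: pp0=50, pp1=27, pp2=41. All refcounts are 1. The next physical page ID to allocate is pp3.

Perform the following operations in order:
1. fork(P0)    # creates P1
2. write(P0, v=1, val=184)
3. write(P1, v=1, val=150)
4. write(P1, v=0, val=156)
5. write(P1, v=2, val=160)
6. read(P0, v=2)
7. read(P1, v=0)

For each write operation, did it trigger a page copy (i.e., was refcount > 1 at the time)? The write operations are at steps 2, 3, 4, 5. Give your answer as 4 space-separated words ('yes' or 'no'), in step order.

Op 1: fork(P0) -> P1. 3 ppages; refcounts: pp0:2 pp1:2 pp2:2
Op 2: write(P0, v1, 184). refcount(pp1)=2>1 -> COPY to pp3. 4 ppages; refcounts: pp0:2 pp1:1 pp2:2 pp3:1
Op 3: write(P1, v1, 150). refcount(pp1)=1 -> write in place. 4 ppages; refcounts: pp0:2 pp1:1 pp2:2 pp3:1
Op 4: write(P1, v0, 156). refcount(pp0)=2>1 -> COPY to pp4. 5 ppages; refcounts: pp0:1 pp1:1 pp2:2 pp3:1 pp4:1
Op 5: write(P1, v2, 160). refcount(pp2)=2>1 -> COPY to pp5. 6 ppages; refcounts: pp0:1 pp1:1 pp2:1 pp3:1 pp4:1 pp5:1
Op 6: read(P0, v2) -> 41. No state change.
Op 7: read(P1, v0) -> 156. No state change.

yes no yes yes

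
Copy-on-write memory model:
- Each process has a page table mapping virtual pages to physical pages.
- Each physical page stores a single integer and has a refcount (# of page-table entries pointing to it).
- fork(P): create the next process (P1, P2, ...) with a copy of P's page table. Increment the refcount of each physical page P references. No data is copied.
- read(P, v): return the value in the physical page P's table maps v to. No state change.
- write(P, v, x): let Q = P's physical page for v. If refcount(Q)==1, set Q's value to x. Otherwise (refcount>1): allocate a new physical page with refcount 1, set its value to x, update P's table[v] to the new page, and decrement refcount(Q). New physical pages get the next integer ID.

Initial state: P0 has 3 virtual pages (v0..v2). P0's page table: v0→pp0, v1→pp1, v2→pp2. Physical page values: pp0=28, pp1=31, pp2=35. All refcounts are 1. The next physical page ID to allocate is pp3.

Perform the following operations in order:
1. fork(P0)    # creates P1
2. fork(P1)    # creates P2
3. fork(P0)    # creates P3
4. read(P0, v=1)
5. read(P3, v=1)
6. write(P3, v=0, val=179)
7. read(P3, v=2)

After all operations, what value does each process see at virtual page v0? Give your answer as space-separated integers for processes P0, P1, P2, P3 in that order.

Answer: 28 28 28 179

Derivation:
Op 1: fork(P0) -> P1. 3 ppages; refcounts: pp0:2 pp1:2 pp2:2
Op 2: fork(P1) -> P2. 3 ppages; refcounts: pp0:3 pp1:3 pp2:3
Op 3: fork(P0) -> P3. 3 ppages; refcounts: pp0:4 pp1:4 pp2:4
Op 4: read(P0, v1) -> 31. No state change.
Op 5: read(P3, v1) -> 31. No state change.
Op 6: write(P3, v0, 179). refcount(pp0)=4>1 -> COPY to pp3. 4 ppages; refcounts: pp0:3 pp1:4 pp2:4 pp3:1
Op 7: read(P3, v2) -> 35. No state change.
P0: v0 -> pp0 = 28
P1: v0 -> pp0 = 28
P2: v0 -> pp0 = 28
P3: v0 -> pp3 = 179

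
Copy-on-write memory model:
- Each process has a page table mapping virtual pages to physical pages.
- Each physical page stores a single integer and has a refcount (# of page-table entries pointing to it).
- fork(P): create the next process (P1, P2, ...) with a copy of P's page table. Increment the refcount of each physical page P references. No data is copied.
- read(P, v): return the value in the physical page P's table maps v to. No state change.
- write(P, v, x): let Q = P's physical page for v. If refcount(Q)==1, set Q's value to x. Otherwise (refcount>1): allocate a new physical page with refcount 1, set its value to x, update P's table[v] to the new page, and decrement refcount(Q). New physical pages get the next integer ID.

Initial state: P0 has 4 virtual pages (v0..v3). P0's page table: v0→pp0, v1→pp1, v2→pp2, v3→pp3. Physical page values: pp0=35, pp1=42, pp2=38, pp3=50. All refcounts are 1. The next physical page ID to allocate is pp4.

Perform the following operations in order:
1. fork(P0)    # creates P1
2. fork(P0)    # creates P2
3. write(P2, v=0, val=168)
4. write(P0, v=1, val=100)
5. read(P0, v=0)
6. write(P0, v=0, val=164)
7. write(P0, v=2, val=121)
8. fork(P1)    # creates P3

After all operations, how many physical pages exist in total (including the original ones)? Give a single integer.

Answer: 8

Derivation:
Op 1: fork(P0) -> P1. 4 ppages; refcounts: pp0:2 pp1:2 pp2:2 pp3:2
Op 2: fork(P0) -> P2. 4 ppages; refcounts: pp0:3 pp1:3 pp2:3 pp3:3
Op 3: write(P2, v0, 168). refcount(pp0)=3>1 -> COPY to pp4. 5 ppages; refcounts: pp0:2 pp1:3 pp2:3 pp3:3 pp4:1
Op 4: write(P0, v1, 100). refcount(pp1)=3>1 -> COPY to pp5. 6 ppages; refcounts: pp0:2 pp1:2 pp2:3 pp3:3 pp4:1 pp5:1
Op 5: read(P0, v0) -> 35. No state change.
Op 6: write(P0, v0, 164). refcount(pp0)=2>1 -> COPY to pp6. 7 ppages; refcounts: pp0:1 pp1:2 pp2:3 pp3:3 pp4:1 pp5:1 pp6:1
Op 7: write(P0, v2, 121). refcount(pp2)=3>1 -> COPY to pp7. 8 ppages; refcounts: pp0:1 pp1:2 pp2:2 pp3:3 pp4:1 pp5:1 pp6:1 pp7:1
Op 8: fork(P1) -> P3. 8 ppages; refcounts: pp0:2 pp1:3 pp2:3 pp3:4 pp4:1 pp5:1 pp6:1 pp7:1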